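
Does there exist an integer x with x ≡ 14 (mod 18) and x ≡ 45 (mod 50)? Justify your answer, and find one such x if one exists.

Reduce both congruences modulo 2, which divides 18 and 50: they say x ≡ 14 (mod 2) and x ≡ 45 (mod 2).
These are incompatible: 14 − 45 = -31 is not divisible by 2.
Therefore no such x exists.

No such integer exists.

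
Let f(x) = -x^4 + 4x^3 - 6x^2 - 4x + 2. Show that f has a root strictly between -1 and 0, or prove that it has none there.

Yes, f has a root in the interval.

f(-1) = -5 and f(0) = 2, which have opposite signs.
Since f is a polynomial it is continuous on [-1, 0].
By the Intermediate Value Theorem, f takes the value 0 somewhere in the open interval.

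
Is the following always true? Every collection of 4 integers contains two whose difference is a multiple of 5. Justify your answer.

No; for instance {25, 26, 27, 28} is a counterexample.

Take the 4 consecutive integers 25, 26, 27, 28: their residues mod 5 are all distinct because 4 ≤ 5.
Any two of them differ by at most 3 < 5 and by at least 1, so no difference is a multiple of 5.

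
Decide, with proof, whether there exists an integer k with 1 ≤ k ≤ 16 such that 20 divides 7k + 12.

Scanning upward from k = 1 gives 19, 26, 33, none divisible by 20. At k = 4 we get 7·4 + 12 = 40, and 40 = 20·2.

k = 4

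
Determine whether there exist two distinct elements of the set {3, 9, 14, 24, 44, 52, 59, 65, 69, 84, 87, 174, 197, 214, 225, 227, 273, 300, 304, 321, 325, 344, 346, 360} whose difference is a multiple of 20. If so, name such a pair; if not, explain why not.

Both 9 and 69 leave remainder 9 on division by 20; their difference 60 = 3·20 is a multiple of 20.

Yes: 9 and 69.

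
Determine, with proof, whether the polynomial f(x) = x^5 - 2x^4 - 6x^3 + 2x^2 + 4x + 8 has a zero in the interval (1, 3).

Yes, f has a root in the interval.

f(1) = 7 and f(3) = -43, which have opposite signs.
f is continuous everywhere (it is a polynomial), in particular on [1, 3].
By the Intermediate Value Theorem, f takes the value 0 somewhere in the open interval.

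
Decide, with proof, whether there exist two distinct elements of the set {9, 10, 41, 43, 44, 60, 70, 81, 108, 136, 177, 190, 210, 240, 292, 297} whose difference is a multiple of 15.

10 and 70 are such a pair.

Reduce each element mod 15: 9↦9, 10↦10, 41↦11, 43↦13, 44↦14, 60↦0, 70↦10, 81↦6, 108↦3, 136↦1, 177↦12, 190↦10, 210↦0, 240↦0, 292↦7, 297↦12. The residue 10 repeats (at 10 and 70), and 70 − 10 = 60 = 4·15.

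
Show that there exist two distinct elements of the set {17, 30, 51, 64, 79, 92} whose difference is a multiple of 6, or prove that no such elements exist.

Residues mod 6: 17↦5, 30↦0, 51↦3, 64↦4, 79↦1, 92↦2.
All 6 residues are distinct, so no two elements differ by a multiple of 6.

There is no such pair.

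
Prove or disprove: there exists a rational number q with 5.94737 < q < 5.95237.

Scale by 20: the interval becomes (118.94740, 119.04740), which contains the integer 119.
So q = 119/20 works: it is a ratio of integers, and dividing 20·5.94737 < 119 < 20·5.95237 through by 20 gives 5.94737 < 119/20 < 5.95237.

q = 119/20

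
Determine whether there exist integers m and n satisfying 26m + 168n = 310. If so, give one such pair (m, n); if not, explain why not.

m = 83, n = -11

Every value of 26m + 168n is a multiple of gcd(26, 168) = 2; since 2 ∣ 310, solutions exist.
Dividing through by 2 reduces the equation to 13m + 84n = 155.
Euclidean algorithm: 84 = 6·13 + 6, 13 = 2·6 + 1, 6 = 6·1 + 0.
Unwinding: 1 = 13 − 2·6 = 13 − 2·(84 − 6·13) = −2·84 + 13·13, i.e. 13·13 + 84·(-2) = 1.
Scaling by 155 gives the particular solution (m, n) = (2015, -310).
Shifting by a multiple of (84, −13) keeps it a solution: m = 2015 − 23·84 = 83, n = -310 + 23·13 = -11.
Check: 26·83 + 168·(-11) = 2158 − 1848 = 310. ✓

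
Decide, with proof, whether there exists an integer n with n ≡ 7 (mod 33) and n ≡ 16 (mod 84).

gcd(33, 84) = 3. A simultaneous solution exists iff 7 ≡ 16 (mod 3); here 7 mod 3 = 1 = 16 mod 3, so it does.
Put n = 7 + 33t, so we need 33t ≡ 9 (mod 84), equivalently (divide by 3) 11t ≡ 3 (mod 28).
Invert 11 mod 28 by the Euclidean algorithm: 28 = 2·11 + 6, 11 = 1·6 + 5, 6 = 1·5 + 1, 5 = 5·1 + 0; back-substituting, 1 = 6 − 1·5 = 6 − (11 − 1·6) = −11 + 2·6 = −11 + 2·(28 − 2·11) = 2·28 − 5·11. Hence 11·(-5) ≡ 1, so 11⁻¹ ≡ -5 ≡ 23 (mod 28).
Therefore t ≡ 23·3 = 69 ≡ 13 (mod 28).
Then n = 7 + 33·13 = 436.
Verify: 436 = 13·33 + 7 and 436 = 5·84 + 16. ✓

n = 436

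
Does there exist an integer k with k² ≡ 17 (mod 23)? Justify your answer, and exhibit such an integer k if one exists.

No such integer exists.

Apply Euler's criterion with the prime 23: 17 is a quadratic residue iff 17^11 ≡ 1 (mod 23), and a non-residue iff it is ≡ −1.
Squaring successively (mod 23): 17^2 = 289 ≡ 13; 17^4 ≡ 13² = 169 ≡ 8; 17^8 ≡ 8² = 64 ≡ 18.
Since 11 = 8 + 2 + 1, 17^11 ≡ 18 · 13 · 17; multiplying out mod 23: 18·13 = 234 ≡ 4, then 4·17 = 68 ≡ 22. Thus 17^11 ≡ 22 ≡ −1 (mod 23).
By Euler's criterion 17 is a quadratic non-residue mod 23: no k satisfies k² ≡ 17 (mod 23).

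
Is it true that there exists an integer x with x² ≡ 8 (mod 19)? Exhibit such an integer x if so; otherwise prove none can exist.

Since (19 − x)² ≡ x² (mod 19), it suffices to square x = 0, 1, …, 9: the residues are 0, 1, 4, 9, 16, 6, 17, 11, 7, 5.
The set of squares mod 19 is therefore {0, 1, 4, 5, 6, 7, 9, 11, 16, 17}, which does not contain 8.
Hence no integer x has x² ≡ 8 (mod 19).

No, no such integer exists.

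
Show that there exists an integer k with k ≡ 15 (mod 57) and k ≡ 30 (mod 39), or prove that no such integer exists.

k = 186

Here gcd(57, 39) = 3, and both 15 and 30 leave remainder 0 mod 3, so the system is consistent.
List candidates k ≡ 15 (mod 57): 15, 72, 129, 186. Modulo 39 these are 15, 33, 12, 30; 186 gives 30 as required.
Indeed 186 ≡ 15 (mod 57) and 186 ≡ 30 (mod 39).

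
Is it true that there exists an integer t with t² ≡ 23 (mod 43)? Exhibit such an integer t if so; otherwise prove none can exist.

t = 25

t = 25 works: 25² = 625, and 625 − 23 = 602 = 14·43.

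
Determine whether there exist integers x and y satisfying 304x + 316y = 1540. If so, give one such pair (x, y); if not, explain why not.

x = 56, y = -49

gcd(304, 316) = 4, and 4 divides 1540, so integer solutions exist.
Dividing through by 4 reduces the equation to 76x + 79y = 385.
Euclidean algorithm: 79 = 1·76 + 3, 76 = 25·3 + 1, 3 = 3·1 + 0.
Back-substituting, 1 = 76 − 25·3 = 76 − 25·(79 − 1·76) = −25·79 + 26·76; that is, 76·26 + 79·(-25) = 1.
Scaling by 385 gives the particular solution (x, y) = (10010, -9625).
Subtracting 126·79 from x and adding 126·76 to y gives the tidier solution (56, -49).
Indeed 304·56 + 316·(-49) = 17024 − 15484 = 1540.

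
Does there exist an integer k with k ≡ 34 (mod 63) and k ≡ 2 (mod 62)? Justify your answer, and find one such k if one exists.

k = 1924

Since 63 and 62 share no common factor, CRT says the pair of congruences has a solution (unique mod 3906).
Write k = 34 + 63t and require 34 + 63t ≡ 2 (mod 62), i.e. 63t ≡ 30 (mod 62).
63 ≡ 1 (mod 62), so this reads 1t ≡ 30 (mod 62). So t ≡ 30 (mod 62).
Taking t = 30 gives k = 34 + 63·30 = 1924.
Check: 1924 mod 63 = 34, 1924 mod 62 = 2. ✓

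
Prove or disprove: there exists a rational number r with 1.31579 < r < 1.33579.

Look for a denominator N such that an integer falls strictly between N·1.31579 and N·1.33579. N = 3 works: 3·1.31579 = 3.94737 < 4 < 4.00737 = 3·1.33579.
Dividing back, 1.31579 < 4/3 < 1.33579, and 4/3 is rational.

r = 4/3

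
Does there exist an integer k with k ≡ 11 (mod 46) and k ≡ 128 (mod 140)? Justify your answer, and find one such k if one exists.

No such integer exists.

Reduce both congruences modulo 2, which divides 46 and 140: they say k ≡ 11 (mod 2) and k ≡ 128 (mod 2).
However 11 ≡ 1 and 128 ≡ 0 (mod 2), and 1 ≠ 0.
Hence the system has no solution.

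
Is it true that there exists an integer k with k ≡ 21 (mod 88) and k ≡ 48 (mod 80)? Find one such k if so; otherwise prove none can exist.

There is no such integer.

Reduce both congruences modulo 8, which divides 88 and 80: they say k ≡ 21 (mod 8) and k ≡ 48 (mod 8).
However 21 ≡ 5 and 48 ≡ 0 (mod 8), and 5 ≠ 0.
Hence the system has no solution.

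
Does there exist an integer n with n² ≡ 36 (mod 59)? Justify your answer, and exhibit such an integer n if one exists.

Take n = 6. Then 6² = 36, and since 0 ≤ 36 < 59 this is already reduced: 6² ≡ 36 (mod 59).

n = 6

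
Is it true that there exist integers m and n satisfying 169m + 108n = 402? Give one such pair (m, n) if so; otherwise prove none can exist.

m = 42, n = -62

Since gcd(169, 108) = 1, every integer is an integer combination of 169 and 108.
Dividing repeatedly: 169 = 1·108 + 61, 108 = 1·61 + 47, 61 = 1·47 + 14, 47 = 3·14 + 5, 14 = 2·5 + 4, 5 = 1·4 + 1, 4 = 4·1 + 0.
Unwinding: 1 = 5 − 1·4 = 5 − (14 − 2·5) = −14 + 3·5 = −14 + 3·(47 − 3·14) = 3·47 − 10·14 = 3·47 − 10·(61 − 1·47) = −10·61 + 13·47 = −10·61 + 13·(108 − 1·61) = 13·108 − 23·61 = 13·108 − 23·(169 − 1·108) = −23·169 + 36·108, i.e. 169·(-23) + 108·36 = 1.
Times 402: 169·(-9246) + 108·14472 = 402, so (-9246, 14472) solves it.
The general solution is m = -9246 + 108k, n = 14472 − 169k; taking k = 86 gives the smaller pair m = 42, n = -62.
Indeed 169·42 + 108·(-62) = 7098 − 6696 = 402.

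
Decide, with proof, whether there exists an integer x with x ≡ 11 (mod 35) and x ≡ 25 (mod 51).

x = 1096

Since 35 and 51 share no common factor, CRT says the pair of congruences has a solution (unique mod 1785).
Any solution of the first congruence is x = 11 + 35t; substituting into the second, 35t ≡ 25 − 11 ≡ 14 (mod 51).
Since 35·35 = 1225 = 24·51 + 1, the inverse of 35 mod 51 is 35.
Multiplying by 35: t ≡ 35·14 = 490 ≡ 31 (mod 51).
Taking t = 31 gives x = 11 + 35·31 = 1096.
Verify: 1096 = 31·35 + 11 and 1096 = 21·51 + 25. ✓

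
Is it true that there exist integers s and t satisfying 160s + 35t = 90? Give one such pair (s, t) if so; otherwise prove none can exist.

gcd(160, 35) = 5, and 5 divides 90, so integer solutions exist.
Dividing through by 5 reduces the equation to 32s + 7t = 18.
Dividing repeatedly: 32 = 4·7 + 4, 7 = 1·4 + 3, 4 = 1·3 + 1, 3 = 3·1 + 0.
Working back up the chain: 1 = 4 − 1·3 = 4 − (7 − 1·4) = −7 + 2·4 = −7 + 2·(32 − 4·7) = 2·32 − 9·7. So 32·2 + 7·(-9) = 1.
Multiplying through by 18: s = 2·18 = 36, t = (-9)·18 = -162 is a solution.
Subtracting 5·7 from s and adding 5·32 to t gives the tidier solution (1, -2).
Check: 160·1 + 35·(-2) = 160 − 70 = 90. ✓

s = 1, t = -2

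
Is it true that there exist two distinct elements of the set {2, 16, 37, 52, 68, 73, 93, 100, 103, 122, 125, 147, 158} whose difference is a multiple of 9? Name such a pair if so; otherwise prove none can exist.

16 mod 9 = 7 and 52 mod 9 = 7, so 52 − 16 = 36 = 4·9.

The pair (16, 52) works.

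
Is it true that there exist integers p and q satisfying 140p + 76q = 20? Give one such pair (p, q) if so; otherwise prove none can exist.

p = 11, q = -20

Since gcd(140, 76) = 4 and 20 = 4·5, Bézout's identity guarantees a solution.
Dividing through by 4 reduces the equation to 35p + 19q = 5.
Dividing repeatedly: 35 = 1·19 + 16, 19 = 1·16 + 3, 16 = 5·3 + 1, 3 = 3·1 + 0.
Back-substituting, 1 = 16 − 5·3 = 16 − 5·(19 − 1·16) = −5·19 + 6·16 = −5·19 + 6·(35 − 1·19) = 6·35 − 11·19; that is, 35·6 + 19·(-11) = 1.
Multiplying through by 5: p = 6·5 = 30, q = (-11)·5 = -55 is a solution.
Subtracting 1·19 from p and adding 1·35 to q gives the tidier solution (11, -20).
Check: 140·11 + 76·(-20) = 1540 − 1520 = 20. ✓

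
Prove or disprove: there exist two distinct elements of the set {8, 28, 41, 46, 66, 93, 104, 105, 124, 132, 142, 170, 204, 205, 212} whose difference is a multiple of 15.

There is no such pair.

Two integers differ by a multiple of 15 exactly when they have the same residue mod 15. The residues are 8↦8, 28↦13, 41↦11, 46↦1, 66↦6, 93↦3, 104↦14, 105↦0, 124↦4, 132↦12, 142↦7, 170↦5, 204↦9, 205↦10, 212↦2.
These 15 residues are pairwise different, hence no difference of two elements is divisible by 15.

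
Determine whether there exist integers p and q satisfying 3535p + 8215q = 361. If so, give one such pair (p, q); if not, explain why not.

No such integers exist.

Any value of 3535p + 8215q is a multiple of gcd(3535, 8215) = 5.
However 361 leaves remainder 1 on division by 5.
Therefore 3535p + 8215q = 361 has no solution in integers.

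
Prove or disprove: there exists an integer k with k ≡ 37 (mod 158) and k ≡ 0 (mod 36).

gcd(158, 36) = 2. If k ≡ 37 (mod 158) and k ≡ 0 (mod 36), then k ≡ 37 (mod 2) and k ≡ 0 (mod 2).
However 37 ≡ 1 and 0 ≡ 0 (mod 2), and 1 ≠ 0.
So no integer satisfies both congruences.

No, no such integer exists.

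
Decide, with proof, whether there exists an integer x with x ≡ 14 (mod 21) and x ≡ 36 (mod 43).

x = 896

Since 21 and 43 share no common factor, CRT says the pair of congruences has a solution (unique mod 903).
Write x = 14 + 21t and require 14 + 21t ≡ 36 (mod 43), i.e. 21t ≡ 22 (mod 43).
To invert 21 modulo 43: 43 = 2·21 + 1, 21 = 21·1 + 0, and unwinding, 1 = 43 − 2·21. Thus 21⁻¹ ≡ -2 ≡ 41 (mod 43).
Multiplying by 41: t ≡ 41·22 = 902 ≡ 42 (mod 43).
Taking t = 42 gives x = 14 + 21·42 = 896.
Verify: 896 = 42·21 + 14 and 896 = 20·43 + 36. ✓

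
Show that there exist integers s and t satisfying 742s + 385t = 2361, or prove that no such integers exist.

gcd(742, 385) = 7, so every integer of the form 742s + 385t is a multiple of 7.
However 2361 leaves remainder 2 on division by 7.
Therefore 742s + 385t = 2361 has no solution in integers.

No such integers exist.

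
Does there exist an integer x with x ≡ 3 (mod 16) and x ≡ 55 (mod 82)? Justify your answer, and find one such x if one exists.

gcd(16, 82) = 2. A simultaneous solution exists iff 3 ≡ 55 (mod 2); here 3 mod 2 = 1 = 55 mod 2, so it does.
Write x = 3 + 16t. Then 16t ≡ 55 − 3 ≡ 52 (mod 82); dividing through by 2 gives 8t ≡ 26 (mod 41).
Since 8·36 = 288 = 7·41 + 1, the inverse of 8 mod 41 is 36.
Therefore t ≡ 36·26 = 936 ≡ 34 (mod 41).
Then x = 3 + 16·34 = 547.
Check: 547 mod 16 = 3, 547 mod 82 = 55. ✓

x = 547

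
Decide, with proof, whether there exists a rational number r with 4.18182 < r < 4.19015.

r = 67/16

Look for a denominator N such that an integer falls strictly between N·4.18182 and N·4.19015. N = 16 works: 16·4.18182 = 66.90912 < 67 < 67.04240 = 16·4.19015.
So r = 67/16 works: it is a ratio of integers, and dividing 16·4.18182 < 67 < 16·4.19015 through by 16 gives 4.18182 < 67/16 < 4.19015.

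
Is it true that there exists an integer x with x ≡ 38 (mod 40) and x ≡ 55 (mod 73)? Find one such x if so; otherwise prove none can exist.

x = 2318

Since 40 and 73 share no common factor, CRT says the pair of congruences has a solution (unique mod 2920).
Write x = 38 + 40t and require 38 + 40t ≡ 55 (mod 73), i.e. 40t ≡ 17 (mod 73).
Since 40·42 = 1680 = 23·73 + 1, the inverse of 40 mod 73 is 42.
Therefore t ≡ 42·17 = 714 ≡ 57 (mod 73).
With t = 57: x = 38 + 40·57 = 2318.
Indeed 2318 ≡ 38 (mod 40) and 2318 ≡ 55 (mod 73).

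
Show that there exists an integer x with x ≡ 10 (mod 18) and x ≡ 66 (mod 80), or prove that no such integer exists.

The moduli are not coprime: gcd(18, 80) = 2. Compatibility requires 2 ∣ (66 − 10) = 56, which holds, so solutions exist.
Write x = 10 + 18t. Then 18t ≡ 66 − 10 ≡ 56 (mod 80); dividing through by 2 gives 9t ≡ 28 (mod 40).
Invert 9 mod 40 by the Euclidean algorithm: 40 = 4·9 + 4, 9 = 2·4 + 1, 4 = 4·1 + 0; back-substituting, 1 = 9 − 2·4 = 9 − 2·(40 − 4·9) = −2·40 + 9·9. Hence 9·9 ≡ 1, so 9⁻¹ ≡ 9 (mod 40).
Therefore t ≡ 9·28 = 252 ≡ 12 (mod 40).
Then x = 10 + 18·12 = 226.
Check: 226 mod 18 = 10, 226 mod 80 = 66. ✓

x = 226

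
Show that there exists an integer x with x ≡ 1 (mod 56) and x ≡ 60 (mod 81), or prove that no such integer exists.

gcd(56, 81) = 1, so the Chinese Remainder Theorem guarantees exactly one residue class mod 4536 satisfying both.
Write x = 1 + 56t and require 1 + 56t ≡ 60 (mod 81), i.e. 56t ≡ 59 (mod 81).
To invert 56 modulo 81: 81 = 1·56 + 25, 56 = 2·25 + 6, 25 = 4·6 + 1, 6 = 6·1 + 0, and unwinding, 1 = 25 − 4·6 = 25 − 4·(56 − 2·25) = −4·56 + 9·25 = −4·56 + 9·(81 − 1·56) = 9·81 − 13·56. Thus 56⁻¹ ≡ -13 ≡ 68 (mod 81).
Multiplying by 68: t ≡ 68·59 = 4012 ≡ 43 (mod 81).
With t = 43: x = 1 + 56·43 = 2409.
Check: 2409 mod 56 = 1, 2409 mod 81 = 60. ✓

x = 2409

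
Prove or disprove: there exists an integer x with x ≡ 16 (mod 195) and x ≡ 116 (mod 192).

No such integer exists.

Reduce both congruences modulo 3, which divides 195 and 192: they say x ≡ 16 (mod 3) and x ≡ 116 (mod 3).
These are incompatible: 16 − 116 = -100 is not divisible by 3.
Therefore no such x exists.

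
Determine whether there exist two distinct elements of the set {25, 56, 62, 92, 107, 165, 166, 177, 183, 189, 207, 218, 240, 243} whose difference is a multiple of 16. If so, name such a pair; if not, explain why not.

There is no such pair.

Two integers differ by a multiple of 16 exactly when they have the same residue mod 16. The residues are 25↦9, 56↦8, 62↦14, 92↦12, 107↦11, 165↦5, 166↦6, 177↦1, 183↦7, 189↦13, 207↦15, 218↦10, 240↦0, 243↦3.
These 14 residues are pairwise different, hence no difference of two elements is divisible by 16.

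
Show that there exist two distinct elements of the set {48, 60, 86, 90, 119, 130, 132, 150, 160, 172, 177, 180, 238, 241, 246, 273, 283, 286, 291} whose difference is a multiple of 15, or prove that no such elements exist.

Both 48 and 273 leave remainder 3 on division by 15; their difference 225 = 15·15 is a multiple of 15.

The pair (48, 273) works.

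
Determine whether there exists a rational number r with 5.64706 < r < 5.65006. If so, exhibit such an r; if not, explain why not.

Look for a denominator N such that an integer falls strictly between N·5.64706 and N·5.65006. N = 20 works: 20·5.64706 = 112.94120 < 113 < 113.00120 = 20·5.65006.
Dividing back, 5.64706 < 113/20 < 5.65006, and 113/20 is rational.

r = 113/20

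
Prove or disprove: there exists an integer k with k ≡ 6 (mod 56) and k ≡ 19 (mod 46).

No such integer exists.

Reduce both congruences modulo 2, which divides 56 and 46: they say k ≡ 6 (mod 2) and k ≡ 19 (mod 2).
But 6 mod 2 = 0 while 19 mod 2 = 1, a contradiction.
So no integer satisfies both congruences.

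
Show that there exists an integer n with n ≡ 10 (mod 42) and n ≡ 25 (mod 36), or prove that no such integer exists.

Reduce both congruences modulo 6, which divides 42 and 36: they say n ≡ 10 (mod 6) and n ≡ 25 (mod 6).
However 10 ≡ 4 and 25 ≡ 1 (mod 6), and 4 ≠ 1.
Therefore no such n exists.

No, no such integer exists.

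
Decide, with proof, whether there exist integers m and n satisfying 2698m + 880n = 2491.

Any value of 2698m + 880n is a multiple of gcd(2698, 880) = 2.
But 2491 is not a multiple of 2 (it leaves remainder 1).
So the equation is unsolvable over ℤ.

No such integers exist.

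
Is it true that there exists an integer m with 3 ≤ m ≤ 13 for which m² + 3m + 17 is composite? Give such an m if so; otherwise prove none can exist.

At m = 13: 13² + 3·13 + 17 = 225 = 3·75, which is composite.

m = 13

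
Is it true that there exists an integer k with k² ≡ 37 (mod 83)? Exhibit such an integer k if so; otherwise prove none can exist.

k = 28 works: 28² = 784, and 784 − 37 = 747 = 9·83.

k = 28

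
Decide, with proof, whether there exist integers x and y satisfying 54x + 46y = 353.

gcd(54, 46) = 2, so every integer of the form 54x + 46y is a multiple of 2.
But 353 = 2·176 + 1, so 2 ∤ 353.
Therefore 54x + 46y = 353 has no solution in integers.

No such integers exist.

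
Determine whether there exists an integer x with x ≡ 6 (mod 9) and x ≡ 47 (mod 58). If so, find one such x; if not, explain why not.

x = 105

Since 9 and 58 share no common factor, CRT says the pair of congruences has a solution (unique mod 522).
Write x = 6 + 9t and require 6 + 9t ≡ 47 (mod 58), i.e. 9t ≡ 41 (mod 58).
Note 9·13 = 117 ≡ 1 (mod 58) (as 117 − 1 = 2·58), so 9⁻¹ ≡ 13.
Therefore t ≡ 13·41 = 533 ≡ 11 (mod 58).
Taking t = 11 gives x = 6 + 9·11 = 105.
Verify: 105 = 11·9 + 6 and 105 = 1·58 + 47. ✓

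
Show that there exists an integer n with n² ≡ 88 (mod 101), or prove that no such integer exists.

n = 47

Take n = 47. Then 47² = 2209 = 21·101 + 88, so 47² ≡ 88 (mod 101).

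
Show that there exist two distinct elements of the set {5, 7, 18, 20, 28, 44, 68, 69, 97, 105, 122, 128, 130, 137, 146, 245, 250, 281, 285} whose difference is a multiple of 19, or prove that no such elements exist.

No, no such pair exists.

Reduce each element modulo 19: 5↦5, 7↦7, 18↦18, 20↦1, 28↦9, 44↦6, 68↦11, 69↦12, 97↦2, 105↦10, 122↦8, 128↦14, 130↦16, 137↦4, 146↦13, 245↦17, 250↦3, 281↦15, 285↦0.
All 19 residues are distinct, so no two elements differ by a multiple of 19.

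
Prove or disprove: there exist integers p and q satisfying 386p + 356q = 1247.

There are no such integers.

gcd(386, 356) = 2, so every integer of the form 386p + 356q is a multiple of 2.
But 1247 is not a multiple of 2 (it leaves remainder 1).
So the equation is unsolvable over ℤ.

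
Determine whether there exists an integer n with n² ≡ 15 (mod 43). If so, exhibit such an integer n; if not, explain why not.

n = 12

Take n = 12. Then 12² = 144 = 3·43 + 15, so 12² ≡ 15 (mod 43).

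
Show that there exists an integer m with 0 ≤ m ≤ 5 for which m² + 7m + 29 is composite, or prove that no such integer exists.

The values for m = 0, 1, …, 5 are 29, 37, 47, 59, 73, 89, and each of these is prime.
So no value in the range makes the expression composite.

There is no such integer m in that range.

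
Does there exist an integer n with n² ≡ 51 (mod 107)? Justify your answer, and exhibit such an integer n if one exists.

107 is prime, so by Euler's criterion 51 is a square mod 107 iff 51^((107−1)/2) = 51^53 ≡ 1 (mod 107).
Repeated squaring mod 107: 51^2 = 2601 ≡ 33; 51^4 ≡ 33² = 1089 ≡ 19; 51^8 ≡ 19² = 361 ≡ 40; 51^16 ≡ 40² = 1600 ≡ 102; 51^32 ≡ 102² = 10404 ≡ 25.
Since 53 = 32 + 16 + 4 + 1, 51^53 ≡ 25 · 102 · 19 · 51; multiplying out mod 107: 25·102 = 2550 ≡ 89, then 89·19 = 1691 ≡ 86, then 86·51 = 4386 ≡ 106. Thus 51^53 ≡ 106 ≡ −1 (mod 107).
By Euler's criterion 51 is a quadratic non-residue mod 107: no n satisfies n² ≡ 51 (mod 107).

No such integer exists.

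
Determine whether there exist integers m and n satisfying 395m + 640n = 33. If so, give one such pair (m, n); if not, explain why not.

Any value of 395m + 640n is a multiple of gcd(395, 640) = 5.
But 33 = 5·6 + 3, so 5 ∤ 33.
Therefore 395m + 640n = 33 has no solution in integers.

No, no such integers exist.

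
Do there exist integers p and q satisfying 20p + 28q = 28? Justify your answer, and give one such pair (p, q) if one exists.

Every value of 20p + 28q is a multiple of gcd(20, 28) = 4; since 4 ∣ 28, solutions exist.
Dividing through by 4 reduces the equation to 5p + 7q = 7.
Dividing repeatedly: 7 = 1·5 + 2, 5 = 2·2 + 1, 2 = 2·1 + 0.
Unwinding: 1 = 5 − 2·2 = 5 − 2·(7 − 1·5) = −2·7 + 3·5, i.e. 5·3 + 7·(-2) = 1.
Scaling by 7 gives the particular solution (p, q) = (21, -14).
Shifting by a multiple of (7, −5) keeps it a solution: p = 21 − 3·7 = 0, q = -14 + 3·5 = 1.
Indeed 20·0 + 28·1 = 0 + 28 = 28.

p = 0, q = 1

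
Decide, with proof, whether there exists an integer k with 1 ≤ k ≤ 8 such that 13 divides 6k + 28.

For k = 1, 2, 3 the values 34, 40, 46 are not multiples of 13. At k = 4 we get 6·4 + 28 = 52, and 52 = 13·4.

k = 4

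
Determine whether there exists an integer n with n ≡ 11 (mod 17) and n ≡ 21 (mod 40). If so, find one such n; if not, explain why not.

gcd(17, 40) = 1, so the Chinese Remainder Theorem guarantees exactly one residue class mod 680 satisfying both.
Write n = 11 + 17t and require 11 + 17t ≡ 21 (mod 40), i.e. 17t ≡ 10 (mod 40).
Invert 17 mod 40 by the Euclidean algorithm: 40 = 2·17 + 6, 17 = 2·6 + 5, 6 = 1·5 + 1, 5 = 5·1 + 0; back-substituting, 1 = 6 − 1·5 = 6 − (17 − 2·6) = −17 + 3·6 = −17 + 3·(40 − 2·17) = 3·40 − 7·17. Hence 17·(-7) ≡ 1, so 17⁻¹ ≡ -7 ≡ 33 (mod 40).
Multiplying by 33: t ≡ 33·10 = 330 ≡ 10 (mod 40).
With t = 10: n = 11 + 17·10 = 181.
Check: 181 mod 17 = 11, 181 mod 40 = 21. ✓

n = 181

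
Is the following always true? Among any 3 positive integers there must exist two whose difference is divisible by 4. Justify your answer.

Consider the 3 integers 8, 9, 10. They lie in distinct residue classes modulo 4, since 3 ≤ 4.
Any two of them differ by at most 2 < 4 and by at least 1, so no difference is a multiple of 4.

No, the set {8, 9, 10} is a counterexample.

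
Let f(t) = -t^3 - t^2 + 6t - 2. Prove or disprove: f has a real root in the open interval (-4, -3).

f(-4) = 22 and f(-3) = -2, which have opposite signs.
f is continuous everywhere (it is a polynomial), in particular on [-4, -3].
By the Intermediate Value Theorem f must vanish at some point of (-4, -3).

Yes, f has a root in the interval.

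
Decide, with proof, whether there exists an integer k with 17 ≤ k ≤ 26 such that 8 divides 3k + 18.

At k = 17 the value 69 is not a multiple of 8. k = 18 works, since 3·18 + 18 = 72 = 9·8.

k = 18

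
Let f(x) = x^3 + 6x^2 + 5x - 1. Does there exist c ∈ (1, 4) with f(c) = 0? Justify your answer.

The endpoint values f(1) = 11 and f(4) = 179 are both positive. Claim: f(x) > 0 for every x in (1, 4).
Substitute x = 1 + u, where 0 < u < 3 on the interval. Expanding, f(1 + u) = u^3 + 9u^2 + 20u + 11.
All 4 nonzero coefficients of this polynomial in u are positive; hence for u > 0 the value is a sum of positive terms (the constant 11 among them).
Therefore f(x) > 0 throughout (1, 4), and f has no zero there.

f has no root in that interval.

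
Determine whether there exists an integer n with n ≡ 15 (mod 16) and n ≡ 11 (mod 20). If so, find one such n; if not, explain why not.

The moduli are not coprime: gcd(16, 20) = 4. Compatibility requires 4 ∣ (11 − 15) = -4, which holds, so solutions exist.
Step through n = 15, 15 + 16, 15 + 2·16, …: the values 15, 31 reduce mod 20 to 15, 11. The value 31 hits 11.
Verify: 31 = 1·16 + 15 and 31 = 1·20 + 11. ✓

n = 31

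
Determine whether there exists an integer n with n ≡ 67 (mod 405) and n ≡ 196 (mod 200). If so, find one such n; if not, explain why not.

Reduce both congruences modulo 5, which divides 405 and 200: they say n ≡ 67 (mod 5) and n ≡ 196 (mod 5).
But 67 mod 5 = 2 while 196 mod 5 = 1, a contradiction.
So no integer satisfies both congruences.

There is no such integer.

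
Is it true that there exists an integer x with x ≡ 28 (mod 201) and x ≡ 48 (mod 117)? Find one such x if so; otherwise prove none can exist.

Both moduli are multiples of 3 = gcd(201, 117), so any solution would satisfy x ≡ 28 and x ≡ 48 modulo 3 simultaneously.
However 28 ≡ 1 and 48 ≡ 0 (mod 3), and 1 ≠ 0.
So no integer satisfies both congruences.

There is no such integer.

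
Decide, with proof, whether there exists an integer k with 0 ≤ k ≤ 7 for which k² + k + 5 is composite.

At k = 5: 5² + 5 + 5 = 35 = 5·7, which is composite.

k = 5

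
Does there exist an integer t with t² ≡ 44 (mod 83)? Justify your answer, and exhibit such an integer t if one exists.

t = 25

t = 25 works: 25² = 625, and 625 − 44 = 581 = 7·83.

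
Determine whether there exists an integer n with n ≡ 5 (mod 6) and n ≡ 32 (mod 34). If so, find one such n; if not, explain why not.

There is no such integer.

Reduce both congruences modulo 2, which divides 6 and 34: they say n ≡ 5 (mod 2) and n ≡ 32 (mod 2).
But 5 mod 2 = 1 while 32 mod 2 = 0, a contradiction.
Hence the system has no solution.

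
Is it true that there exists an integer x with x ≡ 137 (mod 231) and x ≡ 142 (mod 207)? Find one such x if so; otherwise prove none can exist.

There is no such integer.

Reduce both congruences modulo 3, which divides 231 and 207: they say x ≡ 137 (mod 3) and x ≡ 142 (mod 3).
But 137 mod 3 = 2 while 142 mod 3 = 1, a contradiction.
So no integer satisfies both congruences.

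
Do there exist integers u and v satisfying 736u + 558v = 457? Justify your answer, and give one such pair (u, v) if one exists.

Any value of 736u + 558v is a multiple of gcd(736, 558) = 2.
But 457 is not a multiple of 2 (it leaves remainder 1).
Hence no integers u, v satisfy the equation.

No, no such integers exist.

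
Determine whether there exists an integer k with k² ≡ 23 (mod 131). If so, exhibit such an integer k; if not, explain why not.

There is no such integer.

131 is prime, so by Euler's criterion 23 is a square mod 131 iff 23^((131−1)/2) = 23^65 ≡ 1 (mod 131).
Repeated squaring mod 131: 23^2 = 529 ≡ 5; 23^4 ≡ 5² = 25 ≡ 25; 23^8 ≡ 25² = 625 ≡ 101; 23^16 ≡ 101² = 10201 ≡ 114; 23^32 ≡ 114² = 12996 ≡ 27; 23^64 ≡ 27² = 729 ≡ 74.
Since 65 = 64 + 1, 23^65 ≡ 74 · 23; multiplying out mod 131: 74·23 = 1702 ≡ 130. Thus 23^65 ≡ 130 ≡ −1 (mod 131).
The value −1 means 23 is a non-residue modulo 131, so k² ≡ 23 (mod 131) is impossible.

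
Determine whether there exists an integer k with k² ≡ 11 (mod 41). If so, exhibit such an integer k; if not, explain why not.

41 is prime, so by Euler's criterion 11 is a square mod 41 iff 11^((41−1)/2) = 11^20 ≡ 1 (mod 41).
Repeated squaring mod 41: 11^2 = 121 ≡ 39; 11^4 ≡ 39² = 1521 ≡ 4; 11^8 ≡ 4² = 16 ≡ 16; 11^16 ≡ 16² = 256 ≡ 10.
Since 20 = 16 + 4, 11^20 ≡ 10 · 4; multiplying out mod 41: 10·4 = 40 ≡ 40. Thus 11^20 ≡ 40 ≡ −1 (mod 41).
The value −1 means 11 is a non-residue modulo 41, so k² ≡ 11 (mod 41) is impossible.

No, no such integer exists.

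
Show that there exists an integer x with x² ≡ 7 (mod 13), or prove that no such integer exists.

No, no such integer exists.

Computing x² mod 13 for x = 0, 1, …, 6 (enough, by the symmetry x ↦ 13 − x) gives 0, 1, 4, 9, 3, 12, 10.
The set of squares mod 13 is therefore {0, 1, 3, 4, 9, 10, 12}, which does not contain 7.
Therefore x² ≡ 7 (mod 13) has no solution.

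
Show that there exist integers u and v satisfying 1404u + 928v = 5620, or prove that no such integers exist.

u = 43, v = -59

gcd(1404, 928) = 4, and 4 divides 5620, so integer solutions exist.
Dividing through by 4 reduces the equation to 351u + 232v = 1405.
Dividing repeatedly: 351 = 1·232 + 119, 232 = 1·119 + 113, 119 = 1·113 + 6, 113 = 18·6 + 5, 6 = 1·5 + 1, 5 = 5·1 + 0.
Working back up the chain: 1 = 6 − 1·5 = 6 − (113 − 18·6) = −113 + 19·6 = −113 + 19·(119 − 1·113) = 19·119 − 20·113 = 19·119 − 20·(232 − 1·119) = −20·232 + 39·119 = −20·232 + 39·(351 − 1·232) = 39·351 − 59·232. So 351·39 + 232·(-59) = 1.
Scaling by 1405 gives the particular solution (u, v) = (54795, -82895).
Shifting by a multiple of (232, −351) keeps it a solution: u = 54795 − 236·232 = 43, v = -82895 + 236·351 = -59.
Check: 1404·43 + 928·(-59) = 60372 − 54752 = 5620. ✓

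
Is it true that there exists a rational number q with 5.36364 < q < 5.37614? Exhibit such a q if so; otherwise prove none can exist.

q = 43/8

Scale by 8: the interval becomes (42.90912, 43.00912), which contains the integer 43.
So q = 43/8 works: it is a ratio of integers, and dividing 8·5.36364 < 43 < 8·5.37614 through by 8 gives 5.36364 < 43/8 < 5.37614.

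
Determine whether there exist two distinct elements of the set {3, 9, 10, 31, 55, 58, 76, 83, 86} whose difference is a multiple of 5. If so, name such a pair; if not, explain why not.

3 and 58 are such a pair.

Both 3 and 58 leave remainder 3 on division by 5; their difference 55 = 11·5 is a multiple of 5.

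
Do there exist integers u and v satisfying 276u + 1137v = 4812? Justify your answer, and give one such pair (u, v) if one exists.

gcd(276, 1137) = 3, and 3 divides 4812, so integer solutions exist.
Dividing through by 3 reduces the equation to 92u + 379v = 1604.
Run the Euclidean algorithm on 379 and 92: 379 = 4·92 + 11, 92 = 8·11 + 4, 11 = 2·4 + 3, 4 = 1·3 + 1, 3 = 3·1 + 0.
Unwinding: 1 = 4 − 1·3 = 4 − (11 − 2·4) = −11 + 3·4 = −11 + 3·(92 − 8·11) = 3·92 − 25·11 = 3·92 − 25·(379 − 4·92) = −25·379 + 103·92, i.e. 92·103 + 379·(-25) = 1.
Scaling by 1604 gives the particular solution (u, v) = (165212, -40100).
Shifting by a multiple of (379, −92) keeps it a solution: u = 165212 − 435·379 = 347, v = -40100 + 435·92 = -80.
Check: 276·347 + 1137·(-80) = 95772 − 90960 = 4812. ✓

u = 347, v = -80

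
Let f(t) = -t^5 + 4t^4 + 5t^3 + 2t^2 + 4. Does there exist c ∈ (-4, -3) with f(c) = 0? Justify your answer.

No.

f(-4) = 1764 and f(-3) = 454, both positive, so a sign-change argument is unavailable; we show f keeps this sign on the whole interval.
Substitute t = -3 − u, where 0 < u < 1 on the interval. Expanding, f(-3 − u) = u^5 + 19u^4 + 133u^3 + 443u^2 + 714u + 454.
The nonzero coefficients here are all positive, so for u > 0 every term is positive (or zero), and the constant term 454 is strictly positive.
Therefore f(t) > 0 throughout (-4, -3), and f has no zero there.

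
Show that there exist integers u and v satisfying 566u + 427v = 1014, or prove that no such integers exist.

566 and 427 are coprime, so 566u + 427v ranges over all of ℤ.
Dividing repeatedly: 566 = 1·427 + 139, 427 = 3·139 + 10, 139 = 13·10 + 9, 10 = 1·9 + 1, 9 = 9·1 + 0.
Back-substituting, 1 = 10 − 1·9 = 10 − (139 − 13·10) = −139 + 14·10 = −139 + 14·(427 − 3·139) = 14·427 − 43·139 = 14·427 − 43·(566 − 1·427) = −43·566 + 57·427; that is, 566·(-43) + 427·57 = 1.
Times 1014: 566·(-43602) + 427·57798 = 1014, so (-43602, 57798) solves it.
The general solution is u = -43602 + 427k, v = 57798 − 566k; taking k = 103 gives the smaller pair u = 379, v = -500.
Check: 566·379 + 427·(-500) = 214514 − 213500 = 1014. ✓

u = 379, v = -500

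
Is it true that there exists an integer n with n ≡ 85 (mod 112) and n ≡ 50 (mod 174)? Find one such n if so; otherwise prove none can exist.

No, no such integer exists.

Both moduli are multiples of 2 = gcd(112, 174), so any solution would satisfy n ≡ 85 and n ≡ 50 modulo 2 simultaneously.
However 85 ≡ 1 and 50 ≡ 0 (mod 2), and 1 ≠ 0.
Hence the system has no solution.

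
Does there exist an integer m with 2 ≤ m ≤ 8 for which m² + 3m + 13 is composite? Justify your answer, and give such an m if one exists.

The values for m = 2, 3, …, 8 are 23, 31, 41, 53, 67, 83, 101, and each of these is prime.
So no value in the range makes the expression composite.

No, no such integer m in that range exists.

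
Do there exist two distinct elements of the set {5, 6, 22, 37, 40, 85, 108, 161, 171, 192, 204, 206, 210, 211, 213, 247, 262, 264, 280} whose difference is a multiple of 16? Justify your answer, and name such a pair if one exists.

5 and 37 are such a pair.

5 mod 16 = 5 and 37 mod 16 = 5, so 37 − 5 = 32 = 2·16.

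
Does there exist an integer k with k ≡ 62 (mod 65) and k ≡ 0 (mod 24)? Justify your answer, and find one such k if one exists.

k = 192

Since 65 and 24 share no common factor, CRT says the pair of congruences has a solution (unique mod 1560).
Any solution of the first congruence is k = 62 + 65t; substituting into the second, 65t ≡ 0 − 62 ≡ 10 (mod 24).
65 ≡ 17 (mod 24), so this reads 17t ≡ 10 (mod 24). Note 17·17 = 289 ≡ 1 (mod 24) (as 289 − 1 = 12·24), so 17⁻¹ ≡ 17.
Multiplying by 17: t ≡ 17·10 = 170 ≡ 2 (mod 24).
With t = 2: k = 62 + 65·2 = 192.
Verify: 192 = 2·65 + 62 and 192 = 8·24 + 0. ✓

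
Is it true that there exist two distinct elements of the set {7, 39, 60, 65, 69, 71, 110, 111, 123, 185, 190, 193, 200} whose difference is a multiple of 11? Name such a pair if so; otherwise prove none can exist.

Yes: 39 and 193.

Both 39 and 193 leave remainder 6 on division by 11; their difference 154 = 14·11 is a multiple of 11.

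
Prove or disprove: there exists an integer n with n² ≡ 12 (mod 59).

n = 37

n = 37 works: 37² = 1369, and 1369 − 12 = 1357 = 23·59.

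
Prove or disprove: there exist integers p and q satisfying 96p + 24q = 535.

gcd(96, 24) = 24, so every integer of the form 96p + 24q is a multiple of 24.
However 535 leaves remainder 7 on division by 24.
Therefore 96p + 24q = 535 has no solution in integers.

No such integers exist.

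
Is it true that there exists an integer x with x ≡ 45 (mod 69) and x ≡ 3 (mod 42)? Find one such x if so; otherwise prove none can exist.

x = 45

Here gcd(69, 42) = 3, and both 45 and 3 leave remainder 0 mod 3, so the system is consistent.
In fact x = 45 itself already satisfies 45 mod 42 = 3.
Indeed 45 ≡ 45 (mod 69) and 45 ≡ 3 (mod 42).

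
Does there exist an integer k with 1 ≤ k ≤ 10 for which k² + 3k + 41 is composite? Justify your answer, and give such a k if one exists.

At k = 1: 1² + 3·1 + 41 = 45 = 3·15, which is composite.

k = 1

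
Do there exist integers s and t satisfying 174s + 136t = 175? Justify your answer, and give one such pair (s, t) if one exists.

No such integers exist.

Any value of 174s + 136t is a multiple of gcd(174, 136) = 2.
But 175 = 2·87 + 1, so 2 ∤ 175.
Therefore 174s + 136t = 175 has no solution in integers.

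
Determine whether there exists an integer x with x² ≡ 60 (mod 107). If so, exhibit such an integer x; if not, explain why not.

107 is prime, so by Euler's criterion 60 is a square mod 107 iff 60^((107−1)/2) = 60^53 ≡ 1 (mod 107).
Repeated squaring mod 107: 60^2 = 3600 ≡ 69; 60^4 ≡ 69² = 4761 ≡ 53; 60^8 ≡ 53² = 2809 ≡ 27; 60^16 ≡ 27² = 729 ≡ 87; 60^32 ≡ 87² = 7569 ≡ 79.
Since 53 = 32 + 16 + 4 + 1, 60^53 ≡ 79 · 87 · 53 · 60; multiplying out mod 107: 79·87 = 6873 ≡ 25, then 25·53 = 1325 ≡ 41, then 41·60 = 2460 ≡ 106. Thus 60^53 ≡ 106 ≡ −1 (mod 107).
By Euler's criterion 60 is a quadratic non-residue mod 107: no x satisfies x² ≡ 60 (mod 107).

There is no such integer.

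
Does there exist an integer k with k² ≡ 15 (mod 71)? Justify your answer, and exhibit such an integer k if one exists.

k = 50

Take k = 50. Then 50² = 2500 = 35·71 + 15, so 50² ≡ 15 (mod 71).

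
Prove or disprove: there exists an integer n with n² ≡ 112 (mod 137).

n = 48 works: 48² = 2304, and 2304 − 112 = 2192 = 16·137.

n = 48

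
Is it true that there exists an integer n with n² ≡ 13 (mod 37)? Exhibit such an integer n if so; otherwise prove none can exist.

37 is prime, so by Euler's criterion 13 is a square mod 37 iff 13^((37−1)/2) = 13^18 ≡ 1 (mod 37).
Squaring successively (mod 37): 13^2 = 169 ≡ 21; 13^4 ≡ 21² = 441 ≡ 34; 13^8 ≡ 34² = 1156 ≡ 9; 13^16 ≡ 9² = 81 ≡ 7.
Since 18 = 16 + 2, 13^18 ≡ 7 · 21; multiplying out mod 37: 7·21 = 147 ≡ 36. Thus 13^18 ≡ 36 ≡ −1 (mod 37).
By Euler's criterion 13 is a quadratic non-residue mod 37: no n satisfies n² ≡ 13 (mod 37).

No, no such integer exists.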